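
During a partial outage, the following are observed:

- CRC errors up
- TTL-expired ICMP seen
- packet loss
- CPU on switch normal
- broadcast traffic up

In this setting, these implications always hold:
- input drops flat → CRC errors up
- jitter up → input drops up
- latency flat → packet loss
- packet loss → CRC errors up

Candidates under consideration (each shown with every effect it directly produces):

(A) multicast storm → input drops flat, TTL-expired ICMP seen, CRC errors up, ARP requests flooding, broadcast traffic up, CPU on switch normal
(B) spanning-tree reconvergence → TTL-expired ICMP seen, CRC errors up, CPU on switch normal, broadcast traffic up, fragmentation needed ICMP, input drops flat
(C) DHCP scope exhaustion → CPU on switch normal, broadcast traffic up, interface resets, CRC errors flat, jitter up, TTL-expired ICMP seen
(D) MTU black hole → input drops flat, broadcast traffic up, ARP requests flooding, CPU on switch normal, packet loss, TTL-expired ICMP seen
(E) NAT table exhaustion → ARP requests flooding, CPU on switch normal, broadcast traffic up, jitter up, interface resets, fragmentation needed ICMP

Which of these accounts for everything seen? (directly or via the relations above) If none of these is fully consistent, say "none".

D

Per-candidate check:
(A) multicast storm — does not account for packet loss
(B) spanning-tree reconvergence — does not account for packet loss
(C) DHCP scope exhaustion — fails on CRC errors up, packet loss (predicts CRC errors flat, not CRC errors up)
(D) MTU black hole — CRC errors up match (via packet loss → CRC errors up); TTL-expired ICMP seen match; packet loss match; CPU on switch normal match; broadcast traffic up match
(E) NAT table exhaustion — does not account for CRC errors up, TTL-expired ICMP seen, packet loss
(D) alone accounts for all the evidence.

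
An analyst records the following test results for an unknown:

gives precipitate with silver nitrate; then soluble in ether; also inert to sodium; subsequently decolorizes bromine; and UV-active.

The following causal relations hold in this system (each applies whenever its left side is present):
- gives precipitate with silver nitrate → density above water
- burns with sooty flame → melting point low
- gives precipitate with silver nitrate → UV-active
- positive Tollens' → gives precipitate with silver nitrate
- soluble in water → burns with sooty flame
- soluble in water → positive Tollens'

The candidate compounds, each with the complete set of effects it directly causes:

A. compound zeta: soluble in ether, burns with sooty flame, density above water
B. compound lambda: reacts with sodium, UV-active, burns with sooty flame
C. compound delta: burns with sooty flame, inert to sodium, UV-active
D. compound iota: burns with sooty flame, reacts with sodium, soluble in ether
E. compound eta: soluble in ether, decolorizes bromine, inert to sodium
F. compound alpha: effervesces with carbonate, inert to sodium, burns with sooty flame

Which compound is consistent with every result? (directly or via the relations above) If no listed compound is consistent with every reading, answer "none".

Checking each candidate against the observations:
(A) compound zeta — gives precipitate with silver nitrate -; soluble in ether +; inert to sodium -; decolorizes bromine -; UV-active -
(B) compound lambda — fails on gives precipitate with silver nitrate, soluble in ether, inert to sodium, decolorizes bromine (predicts reacts with sodium, not inert to sodium)
(C) compound delta — does not account for gives precipitate with silver nitrate, soluble in ether, decolorizes bromine
(D) compound iota — gives precipitate with silver nitrate -; soluble in ether +; inert to sodium -; decolorizes bromine -; UV-active -
(E) compound eta — does not account for gives precipitate with silver nitrate, UV-active
(F) compound alpha — gives precipitate with silver nitrate -; soluble in ether -; inert to sodium +; decolorizes bromine -; UV-active -
No candidate is consistent with all observations.

none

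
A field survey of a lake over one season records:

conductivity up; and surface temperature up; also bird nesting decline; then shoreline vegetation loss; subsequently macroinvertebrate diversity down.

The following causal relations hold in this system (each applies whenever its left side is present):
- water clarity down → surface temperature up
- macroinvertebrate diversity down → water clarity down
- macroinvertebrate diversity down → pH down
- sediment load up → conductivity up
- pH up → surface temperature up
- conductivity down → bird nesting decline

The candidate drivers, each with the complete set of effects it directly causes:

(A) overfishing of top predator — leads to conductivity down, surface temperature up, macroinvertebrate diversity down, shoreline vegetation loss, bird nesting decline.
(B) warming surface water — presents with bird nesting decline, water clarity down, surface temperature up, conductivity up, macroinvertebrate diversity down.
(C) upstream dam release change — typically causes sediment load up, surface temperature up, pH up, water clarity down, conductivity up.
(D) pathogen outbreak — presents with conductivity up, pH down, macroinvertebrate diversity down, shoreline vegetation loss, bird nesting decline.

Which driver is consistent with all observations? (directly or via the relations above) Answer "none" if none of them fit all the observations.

For each candidate, compare predicted effects to what was observed:
(A) overfishing of top predator — fails on conductivity up (predicts conductivity down, not conductivity up)
(B) warming surface water — conductivity up +; surface temperature up +; bird nesting decline +; shoreline vegetation loss -; macroinvertebrate diversity down +
(C) upstream dam release change — conductivity up +; surface temperature up +; bird nesting decline -; shoreline vegetation loss -; macroinvertebrate diversity down -
(D) pathogen outbreak — accounts for every observation (surface temperature up through macroinvertebrate diversity down → water clarity down → surface temperature up)
(D) alone accounts for all the evidence.

D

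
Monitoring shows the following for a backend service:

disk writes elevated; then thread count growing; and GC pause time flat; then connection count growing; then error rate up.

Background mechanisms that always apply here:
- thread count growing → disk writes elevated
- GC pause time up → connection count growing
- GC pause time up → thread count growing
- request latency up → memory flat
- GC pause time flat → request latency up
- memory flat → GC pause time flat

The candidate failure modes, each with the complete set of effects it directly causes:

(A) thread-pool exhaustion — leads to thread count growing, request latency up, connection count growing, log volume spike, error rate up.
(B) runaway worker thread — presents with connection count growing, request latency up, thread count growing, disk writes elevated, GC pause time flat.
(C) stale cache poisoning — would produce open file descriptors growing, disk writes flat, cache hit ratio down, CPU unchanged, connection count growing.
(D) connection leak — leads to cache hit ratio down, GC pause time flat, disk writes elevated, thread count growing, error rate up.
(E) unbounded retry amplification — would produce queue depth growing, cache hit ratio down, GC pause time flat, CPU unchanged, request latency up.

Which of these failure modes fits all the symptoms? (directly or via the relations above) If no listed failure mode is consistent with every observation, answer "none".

For each candidate, compare predicted effects to what was observed:
(A) thread-pool exhaustion — disk writes elevated match (by thread count growing → disk writes elevated); thread count growing match; GC pause time flat match (by request latency up → memory flat → GC pause time flat); connection count growing match; error rate up match
(B) runaway worker thread — does not account for error rate up
(C) stale cache poisoning — fails on disk writes elevated, thread count growing, GC pause time flat, error rate up (predicts disk writes flat, not disk writes elevated)
(D) connection leak — disk writes elevated match; thread count growing match; GC pause time flat match; connection count growing miss; error rate up match
(E) unbounded retry amplification — disk writes elevated miss; thread count growing miss; GC pause time flat match; connection count growing miss; error rate up miss
(A) is the only candidate with no mismatches.

A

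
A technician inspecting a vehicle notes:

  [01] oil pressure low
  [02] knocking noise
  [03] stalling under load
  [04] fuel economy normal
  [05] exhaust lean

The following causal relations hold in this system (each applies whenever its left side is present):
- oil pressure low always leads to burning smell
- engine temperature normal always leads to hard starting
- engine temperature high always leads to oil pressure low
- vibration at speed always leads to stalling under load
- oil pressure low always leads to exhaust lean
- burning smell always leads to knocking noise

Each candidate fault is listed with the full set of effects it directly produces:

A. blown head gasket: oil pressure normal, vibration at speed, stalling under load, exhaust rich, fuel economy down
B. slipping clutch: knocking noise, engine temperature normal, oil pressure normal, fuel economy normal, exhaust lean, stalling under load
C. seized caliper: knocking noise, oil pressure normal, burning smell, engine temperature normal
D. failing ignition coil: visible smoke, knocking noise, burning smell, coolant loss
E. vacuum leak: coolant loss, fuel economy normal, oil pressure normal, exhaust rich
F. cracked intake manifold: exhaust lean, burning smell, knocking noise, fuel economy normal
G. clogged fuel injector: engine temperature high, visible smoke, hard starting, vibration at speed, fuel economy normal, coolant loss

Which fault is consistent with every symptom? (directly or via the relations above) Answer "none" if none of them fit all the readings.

Checking each candidate against the observations:
(A) blown head gasket — fails on oil pressure low, knocking noise, fuel economy normal, exhaust lean (predicts oil pressure normal, not oil pressure low; predicts fuel economy down, not fuel economy normal; predicts exhaust rich, not exhaust lean)
(B) slipping clutch — fails on oil pressure low (predicts oil pressure normal, not oil pressure low)
(C) seized caliper — oil pressure low miss; knocking noise match; stalling under load miss; fuel economy normal miss; exhaust lean miss
(D) failing ignition coil — does not account for oil pressure low, stalling under load, fuel economy normal, exhaust lean
(E) vacuum leak — oil pressure low miss; knocking noise miss; stalling under load miss; fuel economy normal match; exhaust lean miss
(F) cracked intake manifold — oil pressure low miss; knocking noise match; stalling under load miss; fuel economy normal match; exhaust lean match
(G) clogged fuel injector — oil pressure low match (by engine temperature high → oil pressure low); knocking noise match (by engine temperature high → oil pressure low → burning smell → knocking noise); stalling under load match (by vibration at speed → stalling under load); fuel economy normal match; exhaust lean match (by engine temperature high → oil pressure low → exhaust lean)
(G) is the only candidate with no mismatches.

G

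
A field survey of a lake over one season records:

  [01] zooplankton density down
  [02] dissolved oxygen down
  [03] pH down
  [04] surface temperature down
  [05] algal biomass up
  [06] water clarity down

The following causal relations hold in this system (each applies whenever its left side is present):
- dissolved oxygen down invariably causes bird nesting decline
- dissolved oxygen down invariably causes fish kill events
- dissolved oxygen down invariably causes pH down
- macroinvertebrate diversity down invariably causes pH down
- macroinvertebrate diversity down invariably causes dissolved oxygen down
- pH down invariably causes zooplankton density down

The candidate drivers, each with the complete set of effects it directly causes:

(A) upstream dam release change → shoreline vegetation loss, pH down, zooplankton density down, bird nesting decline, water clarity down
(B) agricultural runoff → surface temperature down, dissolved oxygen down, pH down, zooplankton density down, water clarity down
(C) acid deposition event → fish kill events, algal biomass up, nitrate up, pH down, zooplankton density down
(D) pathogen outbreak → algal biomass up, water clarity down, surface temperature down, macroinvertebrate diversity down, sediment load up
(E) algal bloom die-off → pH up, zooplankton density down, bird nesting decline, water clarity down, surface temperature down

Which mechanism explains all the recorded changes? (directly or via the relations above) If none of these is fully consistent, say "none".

Testing each hypothesis:
(A) upstream dam release change — does not account for dissolved oxygen down, surface temperature down, algal biomass up
(B) agricultural runoff — zooplankton density down match; dissolved oxygen down match; pH down match; surface temperature down match; algal biomass up miss; water clarity down match
(C) acid deposition event — does not account for dissolved oxygen down, surface temperature down, water clarity down
(D) pathogen outbreak — accounts for every observation (zooplankton density down through macroinvertebrate diversity down → pH down → zooplankton density down)
(E) algal bloom die-off — zooplankton density down match; dissolved oxygen down miss; pH down miss; surface temperature down match; algal biomass up miss; water clarity down match
(D) is the only candidate with no mismatches.

D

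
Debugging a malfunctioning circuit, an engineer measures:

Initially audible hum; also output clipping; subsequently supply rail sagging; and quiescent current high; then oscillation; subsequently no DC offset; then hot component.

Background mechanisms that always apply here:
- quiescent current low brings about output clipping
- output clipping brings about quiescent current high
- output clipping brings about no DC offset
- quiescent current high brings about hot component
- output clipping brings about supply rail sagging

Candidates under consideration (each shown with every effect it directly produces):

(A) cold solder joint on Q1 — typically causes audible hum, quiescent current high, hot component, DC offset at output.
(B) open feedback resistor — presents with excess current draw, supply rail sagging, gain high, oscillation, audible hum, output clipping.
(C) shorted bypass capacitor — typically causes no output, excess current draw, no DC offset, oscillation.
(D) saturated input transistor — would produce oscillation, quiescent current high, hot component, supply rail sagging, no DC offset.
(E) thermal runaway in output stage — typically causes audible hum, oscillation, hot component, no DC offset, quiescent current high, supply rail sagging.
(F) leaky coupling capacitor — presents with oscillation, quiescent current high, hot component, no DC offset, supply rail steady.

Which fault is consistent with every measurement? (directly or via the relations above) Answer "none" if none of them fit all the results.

Per-candidate check:
(A) cold solder joint on Q1 — audible hum +; output clipping -; supply rail sagging -; quiescent current high +; oscillation -; no DC offset -; hot component +
(B) open feedback resistor — accounts for every observation (quiescent current high by output clipping → quiescent current high)
(C) shorted bypass capacitor — audible hum -; output clipping -; supply rail sagging -; quiescent current high -; oscillation +; no DC offset +; hot component -
(D) saturated input transistor — does not account for audible hum, output clipping
(E) thermal runaway in output stage — audible hum +; output clipping -; supply rail sagging +; quiescent current high +; oscillation +; no DC offset +; hot component +
(F) leaky coupling capacitor — audible hum -; output clipping -; supply rail sagging -; quiescent current high +; oscillation +; no DC offset +; hot component +
Only (B) is consistent with every observation.

B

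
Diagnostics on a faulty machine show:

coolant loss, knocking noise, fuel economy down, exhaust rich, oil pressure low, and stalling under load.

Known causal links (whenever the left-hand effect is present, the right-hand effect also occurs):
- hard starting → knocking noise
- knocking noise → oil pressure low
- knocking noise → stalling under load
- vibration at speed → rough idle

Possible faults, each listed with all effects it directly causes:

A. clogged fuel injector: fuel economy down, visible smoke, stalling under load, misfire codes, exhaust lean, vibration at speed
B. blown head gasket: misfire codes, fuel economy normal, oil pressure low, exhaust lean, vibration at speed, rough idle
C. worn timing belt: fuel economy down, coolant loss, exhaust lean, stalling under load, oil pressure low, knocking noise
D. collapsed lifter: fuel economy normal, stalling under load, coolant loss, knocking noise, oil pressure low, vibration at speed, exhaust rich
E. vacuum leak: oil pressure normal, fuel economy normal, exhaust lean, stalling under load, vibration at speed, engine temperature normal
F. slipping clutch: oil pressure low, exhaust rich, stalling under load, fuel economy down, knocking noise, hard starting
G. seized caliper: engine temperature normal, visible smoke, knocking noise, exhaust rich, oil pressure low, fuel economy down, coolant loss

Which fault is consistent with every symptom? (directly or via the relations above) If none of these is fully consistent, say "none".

Testing each hypothesis:
(A) clogged fuel injector — coolant loss NO; knocking noise NO; fuel economy down yes; exhaust rich NO; oil pressure low NO; stalling under load yes
(B) blown head gasket — fails on coolant loss, knocking noise, fuel economy down, exhaust rich, stalling under load (predicts fuel economy normal, not fuel economy down; predicts exhaust lean, not exhaust rich)
(C) worn timing belt — fails on exhaust rich (predicts exhaust lean, not exhaust rich)
(D) collapsed lifter — coolant loss yes; knocking noise yes; fuel economy down NO; exhaust rich yes; oil pressure low yes; stalling under load yes
(E) vacuum leak — fails on coolant loss, knocking noise, fuel economy down, exhaust rich, oil pressure low (predicts fuel economy normal, not fuel economy down; predicts exhaust lean, not exhaust rich; predicts oil pressure normal, not oil pressure low)
(F) slipping clutch — coolant loss NO; knocking noise yes; fuel economy down yes; exhaust rich yes; oil pressure low yes; stalling under load yes
(G) seized caliper — accounts for every observation (stalling under load through knocking noise → stalling under load)
(G) alone accounts for all the evidence.

G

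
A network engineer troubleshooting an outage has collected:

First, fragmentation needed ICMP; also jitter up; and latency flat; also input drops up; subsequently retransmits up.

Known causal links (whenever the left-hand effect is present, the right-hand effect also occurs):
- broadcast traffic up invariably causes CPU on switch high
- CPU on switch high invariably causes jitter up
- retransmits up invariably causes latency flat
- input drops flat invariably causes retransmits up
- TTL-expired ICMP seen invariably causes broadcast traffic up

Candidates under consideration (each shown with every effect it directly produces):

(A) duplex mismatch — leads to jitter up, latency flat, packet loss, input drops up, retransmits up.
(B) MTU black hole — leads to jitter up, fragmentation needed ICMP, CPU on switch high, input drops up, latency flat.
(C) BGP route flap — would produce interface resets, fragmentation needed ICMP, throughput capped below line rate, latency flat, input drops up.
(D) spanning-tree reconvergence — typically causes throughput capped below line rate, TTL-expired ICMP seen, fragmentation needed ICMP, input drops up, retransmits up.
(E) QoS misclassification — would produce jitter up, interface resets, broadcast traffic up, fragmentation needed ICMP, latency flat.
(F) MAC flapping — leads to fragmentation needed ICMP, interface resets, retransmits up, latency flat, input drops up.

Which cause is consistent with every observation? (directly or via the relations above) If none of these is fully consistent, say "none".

Testing each hypothesis:
(A) duplex mismatch — fragmentation needed ICMP -; jitter up +; latency flat +; input drops up +; retransmits up +
(B) MTU black hole — does not account for retransmits up
(C) BGP route flap — fragmentation needed ICMP +; jitter up -; latency flat +; input drops up +; retransmits up -
(D) spanning-tree reconvergence — accounts for every observation (jitter up by TTL-expired ICMP seen → broadcast traffic up → CPU on switch high → jitter up)
(E) QoS misclassification — fragmentation needed ICMP +; jitter up +; latency flat +; input drops up -; retransmits up -
(F) MAC flapping — does not account for jitter up
(D) alone accounts for all the evidence.

D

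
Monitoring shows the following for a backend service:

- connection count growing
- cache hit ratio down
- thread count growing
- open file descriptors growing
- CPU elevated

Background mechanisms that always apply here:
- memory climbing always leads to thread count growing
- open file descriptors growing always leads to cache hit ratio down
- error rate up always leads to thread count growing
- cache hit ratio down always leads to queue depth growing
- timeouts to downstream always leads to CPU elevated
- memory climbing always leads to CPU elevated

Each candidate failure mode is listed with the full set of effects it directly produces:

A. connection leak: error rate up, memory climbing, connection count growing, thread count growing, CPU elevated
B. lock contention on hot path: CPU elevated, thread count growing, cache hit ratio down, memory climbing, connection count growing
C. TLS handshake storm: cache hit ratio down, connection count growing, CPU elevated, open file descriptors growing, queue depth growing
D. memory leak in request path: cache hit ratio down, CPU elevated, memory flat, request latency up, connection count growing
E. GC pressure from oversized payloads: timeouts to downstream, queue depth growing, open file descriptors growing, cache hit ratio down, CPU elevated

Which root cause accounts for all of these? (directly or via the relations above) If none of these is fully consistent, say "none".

none

For each candidate, compare predicted effects to what was observed:
(A) connection leak — does not account for cache hit ratio down, open file descriptors growing
(B) lock contention on hot path — connection count growing yes; cache hit ratio down yes; thread count growing yes; open file descriptors growing NO; CPU elevated yes
(C) TLS handshake storm — connection count growing yes; cache hit ratio down yes; thread count growing NO; open file descriptors growing yes; CPU elevated yes
(D) memory leak in request path — connection count growing yes; cache hit ratio down yes; thread count growing NO; open file descriptors growing NO; CPU elevated yes
(E) GC pressure from oversized payloads — connection count growing NO; cache hit ratio down yes; thread count growing NO; open file descriptors growing yes; CPU elevated yes
No candidate is consistent with all observations.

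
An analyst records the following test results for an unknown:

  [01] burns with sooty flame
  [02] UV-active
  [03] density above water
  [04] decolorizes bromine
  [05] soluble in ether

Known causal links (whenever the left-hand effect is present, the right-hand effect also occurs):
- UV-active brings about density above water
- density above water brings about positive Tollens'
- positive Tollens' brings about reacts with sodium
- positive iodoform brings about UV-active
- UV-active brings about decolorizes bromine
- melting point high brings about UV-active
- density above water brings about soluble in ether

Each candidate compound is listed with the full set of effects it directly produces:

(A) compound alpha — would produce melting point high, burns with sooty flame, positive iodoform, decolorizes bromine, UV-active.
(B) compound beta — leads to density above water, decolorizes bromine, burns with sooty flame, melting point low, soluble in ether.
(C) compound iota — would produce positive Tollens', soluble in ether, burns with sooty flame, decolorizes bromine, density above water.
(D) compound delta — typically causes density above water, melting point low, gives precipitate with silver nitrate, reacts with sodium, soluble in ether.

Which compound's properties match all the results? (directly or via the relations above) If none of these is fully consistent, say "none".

A

For each candidate, compare predicted effects to what was observed:
(A) compound alpha — accounts for every observation (density above water by UV-active → density above water)
(B) compound beta — burns with sooty flame match; UV-active miss; density above water match; decolorizes bromine match; soluble in ether match
(C) compound iota — burns with sooty flame match; UV-active miss; density above water match; decolorizes bromine match; soluble in ether match
(D) compound delta — does not account for burns with sooty flame, UV-active, decolorizes bromine
(A) is the only candidate with no mismatches.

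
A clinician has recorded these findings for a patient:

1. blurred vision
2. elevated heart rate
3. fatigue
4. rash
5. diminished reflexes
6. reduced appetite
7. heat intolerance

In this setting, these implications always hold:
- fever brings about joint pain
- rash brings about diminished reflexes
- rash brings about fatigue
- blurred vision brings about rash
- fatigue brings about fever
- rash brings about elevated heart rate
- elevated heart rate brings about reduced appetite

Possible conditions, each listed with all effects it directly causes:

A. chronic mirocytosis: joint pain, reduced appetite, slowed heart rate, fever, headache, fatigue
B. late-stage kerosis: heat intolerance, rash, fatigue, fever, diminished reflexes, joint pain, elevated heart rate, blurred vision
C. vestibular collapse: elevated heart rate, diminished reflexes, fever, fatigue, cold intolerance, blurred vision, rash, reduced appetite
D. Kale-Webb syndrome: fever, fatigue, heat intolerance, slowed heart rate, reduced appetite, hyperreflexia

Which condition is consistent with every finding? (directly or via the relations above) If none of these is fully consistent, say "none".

For each candidate, compare predicted effects to what was observed:
(A) chronic mirocytosis — fails on blurred vision, elevated heart rate, rash, diminished reflexes, heat intolerance (predicts slowed heart rate, not elevated heart rate)
(B) late-stage kerosis — blurred vision +; elevated heart rate +; fatigue +; rash +; diminished reflexes +; reduced appetite + (via elevated heart rate → reduced appetite); heat intolerance +
(C) vestibular collapse — fails on heat intolerance (predicts cold intolerance, not heat intolerance)
(D) Kale-Webb syndrome — blurred vision -; elevated heart rate -; fatigue +; rash -; diminished reflexes -; reduced appetite +; heat intolerance +
(B) is the only candidate with no mismatches.

B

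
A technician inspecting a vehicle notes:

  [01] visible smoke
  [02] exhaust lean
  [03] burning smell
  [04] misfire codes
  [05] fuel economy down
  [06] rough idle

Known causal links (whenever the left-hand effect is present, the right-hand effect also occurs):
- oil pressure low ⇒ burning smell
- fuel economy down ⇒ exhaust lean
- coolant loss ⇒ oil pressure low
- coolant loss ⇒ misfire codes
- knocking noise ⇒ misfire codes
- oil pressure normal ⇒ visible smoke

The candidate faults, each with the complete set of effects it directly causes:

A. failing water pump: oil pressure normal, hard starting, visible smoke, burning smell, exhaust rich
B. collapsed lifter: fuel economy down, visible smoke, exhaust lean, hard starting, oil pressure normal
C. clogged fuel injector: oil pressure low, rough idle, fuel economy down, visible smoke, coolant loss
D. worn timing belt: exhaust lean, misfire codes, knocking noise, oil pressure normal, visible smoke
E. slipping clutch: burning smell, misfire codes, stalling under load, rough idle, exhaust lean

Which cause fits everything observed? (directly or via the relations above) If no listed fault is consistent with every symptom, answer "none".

C

For each candidate, compare predicted effects to what was observed:
(A) failing water pump — fails on exhaust lean, misfire codes, fuel economy down, rough idle (predicts exhaust rich, not exhaust lean)
(B) collapsed lifter — does not account for burning smell, misfire codes, rough idle
(C) clogged fuel injector — accounts for every observation (exhaust lean through fuel economy down → exhaust lean)
(D) worn timing belt — visible smoke yes; exhaust lean yes; burning smell NO; misfire codes yes; fuel economy down NO; rough idle NO
(E) slipping clutch — visible smoke NO; exhaust lean yes; burning smell yes; misfire codes yes; fuel economy down NO; rough idle yes
(C) is the only candidate with no mismatches.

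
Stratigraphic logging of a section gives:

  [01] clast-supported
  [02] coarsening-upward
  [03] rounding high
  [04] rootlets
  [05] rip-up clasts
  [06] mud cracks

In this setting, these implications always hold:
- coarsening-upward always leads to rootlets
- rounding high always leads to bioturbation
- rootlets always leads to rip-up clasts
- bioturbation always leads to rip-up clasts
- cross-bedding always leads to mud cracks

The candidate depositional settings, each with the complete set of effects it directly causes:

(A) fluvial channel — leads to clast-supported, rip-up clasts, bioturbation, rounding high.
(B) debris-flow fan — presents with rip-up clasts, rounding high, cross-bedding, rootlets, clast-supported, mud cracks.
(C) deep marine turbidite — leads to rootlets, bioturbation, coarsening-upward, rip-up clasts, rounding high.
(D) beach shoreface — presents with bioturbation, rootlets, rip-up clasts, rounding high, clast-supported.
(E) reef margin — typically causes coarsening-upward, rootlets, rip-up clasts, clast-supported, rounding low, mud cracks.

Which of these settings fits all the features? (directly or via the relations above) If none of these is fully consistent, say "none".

Testing each hypothesis:
(A) fluvial channel — does not account for coarsening-upward, rootlets, mud cracks
(B) debris-flow fan — does not account for coarsening-upward
(C) deep marine turbidite — clast-supported -; coarsening-upward +; rounding high +; rootlets +; rip-up clasts +; mud cracks -
(D) beach shoreface — does not account for coarsening-upward, mud cracks
(E) reef margin — clast-supported +; coarsening-upward +; rounding high -; rootlets +; rip-up clasts +; mud cracks +
None of the listed candidates fits everything.

none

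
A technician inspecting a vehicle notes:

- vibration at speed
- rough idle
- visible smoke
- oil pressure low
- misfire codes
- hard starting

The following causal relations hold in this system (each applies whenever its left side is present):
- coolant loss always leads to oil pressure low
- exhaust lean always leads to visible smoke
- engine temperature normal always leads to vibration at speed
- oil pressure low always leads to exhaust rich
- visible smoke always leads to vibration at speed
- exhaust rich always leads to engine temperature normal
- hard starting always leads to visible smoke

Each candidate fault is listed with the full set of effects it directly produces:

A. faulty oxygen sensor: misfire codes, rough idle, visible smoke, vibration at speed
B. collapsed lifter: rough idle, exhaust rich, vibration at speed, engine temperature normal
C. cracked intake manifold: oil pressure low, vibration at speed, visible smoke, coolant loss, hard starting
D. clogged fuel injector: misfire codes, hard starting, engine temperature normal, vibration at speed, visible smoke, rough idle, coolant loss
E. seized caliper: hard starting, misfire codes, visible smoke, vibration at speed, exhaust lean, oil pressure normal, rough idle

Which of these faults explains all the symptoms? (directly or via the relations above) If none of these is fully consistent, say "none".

D

Checking each candidate against the observations:
(A) faulty oxygen sensor — does not account for oil pressure low, hard starting
(B) collapsed lifter — vibration at speed yes; rough idle yes; visible smoke NO; oil pressure low NO; misfire codes NO; hard starting NO
(C) cracked intake manifold — does not account for rough idle, misfire codes
(D) clogged fuel injector — vibration at speed yes; rough idle yes; visible smoke yes; oil pressure low yes (through coolant loss → oil pressure low); misfire codes yes; hard starting yes
(E) seized caliper — fails on oil pressure low (predicts oil pressure normal, not oil pressure low)
Only (D) is consistent with every observation.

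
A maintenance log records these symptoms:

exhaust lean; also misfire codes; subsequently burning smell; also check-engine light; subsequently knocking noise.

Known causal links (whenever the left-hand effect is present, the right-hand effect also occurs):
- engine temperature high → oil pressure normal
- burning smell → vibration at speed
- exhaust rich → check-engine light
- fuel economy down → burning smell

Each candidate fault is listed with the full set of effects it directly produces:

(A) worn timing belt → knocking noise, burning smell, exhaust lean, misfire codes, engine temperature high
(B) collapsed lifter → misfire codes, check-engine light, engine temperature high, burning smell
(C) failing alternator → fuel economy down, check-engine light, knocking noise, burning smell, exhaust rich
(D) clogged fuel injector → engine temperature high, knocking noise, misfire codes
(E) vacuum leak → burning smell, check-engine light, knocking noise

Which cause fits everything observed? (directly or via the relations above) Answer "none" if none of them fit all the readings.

none

Testing each hypothesis:
(A) worn timing belt — exhaust lean ✓; misfire codes ✓; burning smell ✓; check-engine light ✗; knocking noise ✓
(B) collapsed lifter — exhaust lean ✗; misfire codes ✓; burning smell ✓; check-engine light ✓; knocking noise ✗
(C) failing alternator — exhaust lean ✗; misfire codes ✗; burning smell ✓; check-engine light ✓; knocking noise ✓
(D) clogged fuel injector — does not account for exhaust lean, burning smell, check-engine light
(E) vacuum leak — exhaust lean ✗; misfire codes ✗; burning smell ✓; check-engine light ✓; knocking noise ✓
None of the listed candidates fits everything.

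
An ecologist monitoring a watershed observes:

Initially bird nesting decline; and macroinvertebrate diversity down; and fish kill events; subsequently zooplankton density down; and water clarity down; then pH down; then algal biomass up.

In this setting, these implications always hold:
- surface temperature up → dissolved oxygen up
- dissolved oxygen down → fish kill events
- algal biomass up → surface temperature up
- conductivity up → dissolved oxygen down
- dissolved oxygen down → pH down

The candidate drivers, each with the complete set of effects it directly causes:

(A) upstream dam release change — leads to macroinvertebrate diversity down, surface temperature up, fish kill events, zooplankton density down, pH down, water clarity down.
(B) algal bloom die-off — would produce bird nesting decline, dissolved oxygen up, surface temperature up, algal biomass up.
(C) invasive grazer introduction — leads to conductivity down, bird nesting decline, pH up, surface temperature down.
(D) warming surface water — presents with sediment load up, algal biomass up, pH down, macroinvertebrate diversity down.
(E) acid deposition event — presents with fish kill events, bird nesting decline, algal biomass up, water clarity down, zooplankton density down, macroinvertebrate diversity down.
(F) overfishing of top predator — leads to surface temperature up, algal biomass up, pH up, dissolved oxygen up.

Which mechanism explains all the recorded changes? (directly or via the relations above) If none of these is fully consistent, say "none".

none

Testing each hypothesis:
(A) upstream dam release change — bird nesting decline miss; macroinvertebrate diversity down match; fish kill events match; zooplankton density down match; water clarity down match; pH down match; algal biomass up miss
(B) algal bloom die-off — bird nesting decline match; macroinvertebrate diversity down miss; fish kill events miss; zooplankton density down miss; water clarity down miss; pH down miss; algal biomass up match
(C) invasive grazer introduction — fails on macroinvertebrate diversity down, fish kill events, zooplankton density down, water clarity down, pH down, algal biomass up (predicts pH up, not pH down)
(D) warming surface water — bird nesting decline miss; macroinvertebrate diversity down match; fish kill events miss; zooplankton density down miss; water clarity down miss; pH down match; algal biomass up match
(E) acid deposition event — bird nesting decline match; macroinvertebrate diversity down match; fish kill events match; zooplankton density down match; water clarity down match; pH down miss; algal biomass up match
(F) overfishing of top predator — fails on bird nesting decline, macroinvertebrate diversity down, fish kill events, zooplankton density down, water clarity down, pH down (predicts pH up, not pH down)
Every candidate fails on at least one observation.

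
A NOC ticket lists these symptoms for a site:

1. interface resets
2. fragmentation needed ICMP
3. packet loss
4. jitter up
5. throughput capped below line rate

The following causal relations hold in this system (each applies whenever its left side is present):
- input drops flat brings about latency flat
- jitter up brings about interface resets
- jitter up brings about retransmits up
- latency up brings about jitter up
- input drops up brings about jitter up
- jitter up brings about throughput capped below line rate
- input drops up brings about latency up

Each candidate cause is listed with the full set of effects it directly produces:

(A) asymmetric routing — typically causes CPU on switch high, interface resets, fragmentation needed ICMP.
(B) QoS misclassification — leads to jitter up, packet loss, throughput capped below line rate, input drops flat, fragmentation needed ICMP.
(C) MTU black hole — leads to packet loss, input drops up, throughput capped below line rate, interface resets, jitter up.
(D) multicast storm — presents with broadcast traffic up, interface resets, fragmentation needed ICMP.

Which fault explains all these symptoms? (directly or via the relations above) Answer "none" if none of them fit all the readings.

B

Checking each candidate against the observations:
(A) asymmetric routing — does not account for packet loss, jitter up, throughput capped below line rate
(B) QoS misclassification — accounts for every observation (interface resets by jitter up → interface resets)
(C) MTU black hole — interface resets yes; fragmentation needed ICMP NO; packet loss yes; jitter up yes; throughput capped below line rate yes
(D) multicast storm — does not account for packet loss, jitter up, throughput capped below line rate
(B) is the only candidate with no mismatches.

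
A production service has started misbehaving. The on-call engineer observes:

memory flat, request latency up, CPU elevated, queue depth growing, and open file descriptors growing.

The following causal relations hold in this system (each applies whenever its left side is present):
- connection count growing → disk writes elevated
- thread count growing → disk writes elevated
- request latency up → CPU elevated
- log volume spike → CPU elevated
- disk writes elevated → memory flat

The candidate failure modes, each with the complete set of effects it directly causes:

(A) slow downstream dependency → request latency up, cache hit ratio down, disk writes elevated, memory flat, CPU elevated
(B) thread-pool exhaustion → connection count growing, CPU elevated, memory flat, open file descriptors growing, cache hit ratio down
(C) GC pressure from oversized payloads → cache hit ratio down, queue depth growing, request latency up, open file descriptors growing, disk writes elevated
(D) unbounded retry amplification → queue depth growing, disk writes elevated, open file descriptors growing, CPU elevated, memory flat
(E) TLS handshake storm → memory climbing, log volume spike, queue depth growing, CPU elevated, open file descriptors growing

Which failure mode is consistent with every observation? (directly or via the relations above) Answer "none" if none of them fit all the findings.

C

Checking each candidate against the observations:
(A) slow downstream dependency — memory flat yes; request latency up yes; CPU elevated yes; queue depth growing NO; open file descriptors growing NO
(B) thread-pool exhaustion — memory flat yes; request latency up NO; CPU elevated yes; queue depth growing NO; open file descriptors growing yes
(C) GC pressure from oversized payloads — accounts for every observation (memory flat through disk writes elevated → memory flat)
(D) unbounded retry amplification — does not account for request latency up
(E) TLS handshake storm — memory flat NO; request latency up NO; CPU elevated yes; queue depth growing yes; open file descriptors growing yes
(C) alone accounts for all the evidence.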